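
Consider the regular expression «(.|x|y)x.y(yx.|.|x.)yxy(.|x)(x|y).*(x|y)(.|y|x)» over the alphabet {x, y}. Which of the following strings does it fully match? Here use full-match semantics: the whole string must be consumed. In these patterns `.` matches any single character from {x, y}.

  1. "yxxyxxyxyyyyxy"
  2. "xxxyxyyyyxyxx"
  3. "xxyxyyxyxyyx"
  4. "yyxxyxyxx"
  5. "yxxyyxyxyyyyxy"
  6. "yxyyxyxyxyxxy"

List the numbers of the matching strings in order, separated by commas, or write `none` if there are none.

1, 6

1 → match
2 → no match
3 → no match
4 → no match
5 → no match
6 → match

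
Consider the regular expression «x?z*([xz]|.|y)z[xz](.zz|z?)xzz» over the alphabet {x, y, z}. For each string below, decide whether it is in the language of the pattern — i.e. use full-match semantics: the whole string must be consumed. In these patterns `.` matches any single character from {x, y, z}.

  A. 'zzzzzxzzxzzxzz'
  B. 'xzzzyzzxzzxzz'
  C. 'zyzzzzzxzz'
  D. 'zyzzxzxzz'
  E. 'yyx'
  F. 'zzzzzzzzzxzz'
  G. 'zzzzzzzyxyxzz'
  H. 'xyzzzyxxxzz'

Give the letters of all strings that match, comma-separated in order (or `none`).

A, B, C, F

A → match
B → match
C → match
D → no match
E → no match — must end with 'xzz'
F → match
G → no match
H → no match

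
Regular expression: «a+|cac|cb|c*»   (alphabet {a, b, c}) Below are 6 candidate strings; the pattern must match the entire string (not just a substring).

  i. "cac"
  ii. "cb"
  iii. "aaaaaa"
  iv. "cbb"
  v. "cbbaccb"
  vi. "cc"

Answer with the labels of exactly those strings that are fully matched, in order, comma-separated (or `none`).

i. "cac" → match
ii. "cb" → match
iii. "aaaaaa" → match
iv. "cbb" → no match
v. "cbbaccb" → no match
vi. "cc" → match

i, ii, iii, vi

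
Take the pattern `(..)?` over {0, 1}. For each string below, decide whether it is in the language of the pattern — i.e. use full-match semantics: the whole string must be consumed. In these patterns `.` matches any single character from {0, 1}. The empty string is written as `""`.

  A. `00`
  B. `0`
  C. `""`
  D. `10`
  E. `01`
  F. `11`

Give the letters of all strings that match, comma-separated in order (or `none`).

A → match
B → no match
C → match
D → match
E → match
F → match

A, C, D, E, F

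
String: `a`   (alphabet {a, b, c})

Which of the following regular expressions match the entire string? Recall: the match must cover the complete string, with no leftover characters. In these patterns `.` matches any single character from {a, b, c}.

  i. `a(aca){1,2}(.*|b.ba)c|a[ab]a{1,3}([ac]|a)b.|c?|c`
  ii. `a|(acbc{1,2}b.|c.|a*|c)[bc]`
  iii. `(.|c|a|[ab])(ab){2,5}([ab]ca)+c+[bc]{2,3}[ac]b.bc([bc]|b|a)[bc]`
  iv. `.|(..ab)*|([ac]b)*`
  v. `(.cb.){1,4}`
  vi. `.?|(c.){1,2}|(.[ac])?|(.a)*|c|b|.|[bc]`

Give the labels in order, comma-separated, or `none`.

i → no match
ii → match
iii → no match
iv → match
v → no match
vi → match

ii, iv, vi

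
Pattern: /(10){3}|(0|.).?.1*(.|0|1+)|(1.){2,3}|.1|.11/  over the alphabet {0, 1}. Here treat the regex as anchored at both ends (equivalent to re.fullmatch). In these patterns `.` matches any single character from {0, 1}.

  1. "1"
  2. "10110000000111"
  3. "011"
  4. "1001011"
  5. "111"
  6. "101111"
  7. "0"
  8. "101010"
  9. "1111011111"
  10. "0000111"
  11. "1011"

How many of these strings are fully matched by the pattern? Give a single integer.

1 → no match
2 → no match
3 → match
4 → no match
5 → match
6 → match
7 → no match
8 → match
9 → no match
10 → no match
11 → match
Total matched: 5

5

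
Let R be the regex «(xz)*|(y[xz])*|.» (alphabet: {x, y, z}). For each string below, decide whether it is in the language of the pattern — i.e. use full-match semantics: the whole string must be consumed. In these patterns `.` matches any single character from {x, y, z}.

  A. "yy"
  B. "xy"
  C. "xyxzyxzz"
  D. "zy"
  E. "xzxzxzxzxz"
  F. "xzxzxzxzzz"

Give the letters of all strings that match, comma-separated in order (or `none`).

A → no match
B → no match
C → no match
D → no match
E → match
F → no match

E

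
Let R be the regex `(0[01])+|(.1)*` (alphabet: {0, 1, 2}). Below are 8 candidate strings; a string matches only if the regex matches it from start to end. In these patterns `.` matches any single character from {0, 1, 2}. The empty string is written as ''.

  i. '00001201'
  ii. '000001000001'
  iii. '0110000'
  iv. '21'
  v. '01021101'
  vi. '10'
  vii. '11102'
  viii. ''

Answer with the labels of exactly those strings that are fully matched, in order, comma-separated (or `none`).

i → no match
ii → match
iii → no match
iv → match
v → no match
vi → no match
vii → no match
viii → match

ii, iv, viii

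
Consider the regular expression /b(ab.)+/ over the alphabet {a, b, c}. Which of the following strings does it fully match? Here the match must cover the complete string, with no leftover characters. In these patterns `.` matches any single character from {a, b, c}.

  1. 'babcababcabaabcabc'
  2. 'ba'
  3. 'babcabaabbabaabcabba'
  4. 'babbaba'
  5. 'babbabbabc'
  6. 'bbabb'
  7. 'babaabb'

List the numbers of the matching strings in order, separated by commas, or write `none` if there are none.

4, 5, 7

1 → no match
2. 'ba' → no match — must start with 'bab'
3 → no match
4. 'babbaba' → match
5. 'babbabbabc' → match
6. 'bbabb' → no match — must start with 'bab'
7. 'babaabb' → match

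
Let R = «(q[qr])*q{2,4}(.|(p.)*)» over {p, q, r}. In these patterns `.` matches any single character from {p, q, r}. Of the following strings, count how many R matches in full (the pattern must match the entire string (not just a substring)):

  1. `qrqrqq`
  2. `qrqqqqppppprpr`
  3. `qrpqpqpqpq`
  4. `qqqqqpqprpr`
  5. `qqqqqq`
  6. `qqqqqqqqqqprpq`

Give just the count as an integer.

1 → match
2 → match
3 → no match
4 → match
5 → match
6 → match
Total matched: 5

5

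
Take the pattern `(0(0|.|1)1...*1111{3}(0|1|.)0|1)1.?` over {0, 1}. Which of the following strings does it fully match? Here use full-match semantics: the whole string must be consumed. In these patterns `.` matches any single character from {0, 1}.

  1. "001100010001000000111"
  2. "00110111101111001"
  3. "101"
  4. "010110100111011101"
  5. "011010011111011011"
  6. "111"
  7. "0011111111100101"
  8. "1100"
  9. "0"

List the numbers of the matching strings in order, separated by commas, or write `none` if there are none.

1 → no match
2 → no match
3 → no match
4 → no match
5 → no match
6 → match
7 → no match
8 → no match
9 → no match

6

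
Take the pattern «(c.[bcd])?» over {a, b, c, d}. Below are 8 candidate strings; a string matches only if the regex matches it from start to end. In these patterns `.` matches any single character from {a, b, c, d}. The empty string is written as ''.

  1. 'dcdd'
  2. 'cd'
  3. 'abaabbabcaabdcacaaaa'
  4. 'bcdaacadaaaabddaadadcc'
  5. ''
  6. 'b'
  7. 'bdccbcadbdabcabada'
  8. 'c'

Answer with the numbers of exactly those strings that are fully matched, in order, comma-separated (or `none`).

5

1 → no match
2 → no match
3 → no match
4 → no match
5 → match
6 → no match
7 → no match
8 → no match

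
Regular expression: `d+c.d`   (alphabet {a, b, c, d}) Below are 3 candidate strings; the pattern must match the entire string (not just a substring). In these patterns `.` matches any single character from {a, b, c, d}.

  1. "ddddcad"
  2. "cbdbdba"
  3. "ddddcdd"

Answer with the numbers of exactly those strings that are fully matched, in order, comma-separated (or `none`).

1. "ddddcad" → match
2. "cbdbdba" → no match — must start with "d"
3. "ddddcdd" → match

1, 3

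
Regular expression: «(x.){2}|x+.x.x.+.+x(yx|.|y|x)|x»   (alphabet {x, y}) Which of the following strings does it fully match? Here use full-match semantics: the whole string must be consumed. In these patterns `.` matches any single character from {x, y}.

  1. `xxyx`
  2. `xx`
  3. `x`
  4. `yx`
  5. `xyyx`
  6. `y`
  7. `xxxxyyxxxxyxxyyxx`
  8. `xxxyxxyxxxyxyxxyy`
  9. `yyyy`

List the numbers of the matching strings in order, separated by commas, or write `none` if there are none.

3

1. `xxyx` → no match
2. `xx` → no match
3. `x` → match
4. `yx` → no match — must start with `x`
5. `xyyx` → no match
6. `y` → no match — must start with `x`
7 → no match
8 → no match
9. `yyyy` → no match — must start with `x`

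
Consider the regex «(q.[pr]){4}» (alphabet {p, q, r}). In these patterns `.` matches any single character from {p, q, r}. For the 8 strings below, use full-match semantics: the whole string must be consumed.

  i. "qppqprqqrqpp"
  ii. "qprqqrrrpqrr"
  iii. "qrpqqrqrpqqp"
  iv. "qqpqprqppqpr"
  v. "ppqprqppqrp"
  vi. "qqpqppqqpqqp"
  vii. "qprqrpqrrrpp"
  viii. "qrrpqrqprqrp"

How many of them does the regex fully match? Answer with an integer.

i → match
ii → no match
iii → match
iv → match
v → no match — must start with "q"
vi → match
vii → no match
viii → no match
Total matched: 4

4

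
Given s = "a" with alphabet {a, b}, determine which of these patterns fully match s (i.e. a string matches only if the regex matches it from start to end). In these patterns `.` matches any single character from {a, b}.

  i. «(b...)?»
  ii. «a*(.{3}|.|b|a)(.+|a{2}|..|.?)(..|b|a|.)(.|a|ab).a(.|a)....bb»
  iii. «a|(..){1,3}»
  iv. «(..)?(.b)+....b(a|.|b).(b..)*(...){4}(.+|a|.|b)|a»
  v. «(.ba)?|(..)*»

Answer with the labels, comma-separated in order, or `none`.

iii, iv

i → no match
ii → no match — must end with "bb"
iii → match
iv → match
v → no match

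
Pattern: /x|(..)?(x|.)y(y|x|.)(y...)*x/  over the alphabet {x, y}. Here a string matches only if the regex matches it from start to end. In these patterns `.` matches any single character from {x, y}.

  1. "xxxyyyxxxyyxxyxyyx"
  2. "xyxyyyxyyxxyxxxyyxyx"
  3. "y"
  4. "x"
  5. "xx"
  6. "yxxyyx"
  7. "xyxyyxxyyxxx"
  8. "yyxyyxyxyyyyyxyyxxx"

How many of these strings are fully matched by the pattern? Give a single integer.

1 → match
2 → match
3 → no match — must end with "x"
4 → match
5 → no match
6 → match
7 → match
8 → no match
Total matched: 5

5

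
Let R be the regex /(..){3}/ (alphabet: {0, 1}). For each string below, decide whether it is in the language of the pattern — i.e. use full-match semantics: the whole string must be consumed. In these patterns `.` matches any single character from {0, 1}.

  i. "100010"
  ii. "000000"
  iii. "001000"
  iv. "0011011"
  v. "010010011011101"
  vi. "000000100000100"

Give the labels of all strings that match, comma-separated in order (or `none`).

i → match
ii → match
iii → match
iv → no match
v → no match
vi → no match

i, ii, iii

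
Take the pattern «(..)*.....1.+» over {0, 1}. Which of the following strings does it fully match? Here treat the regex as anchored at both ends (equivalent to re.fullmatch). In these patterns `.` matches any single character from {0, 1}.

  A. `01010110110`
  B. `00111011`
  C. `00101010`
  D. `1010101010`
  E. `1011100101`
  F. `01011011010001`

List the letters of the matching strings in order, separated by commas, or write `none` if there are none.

A, E, F

A → match
B → no match
C → no match
D → no match
E → match
F → match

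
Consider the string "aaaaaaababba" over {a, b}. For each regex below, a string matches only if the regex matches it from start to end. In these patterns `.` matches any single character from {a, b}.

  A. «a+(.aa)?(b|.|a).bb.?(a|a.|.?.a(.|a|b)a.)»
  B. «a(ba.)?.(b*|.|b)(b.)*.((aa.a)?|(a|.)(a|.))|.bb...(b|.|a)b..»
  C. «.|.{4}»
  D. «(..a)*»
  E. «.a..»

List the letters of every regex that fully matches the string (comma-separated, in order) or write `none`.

A → match
B → no match
C → no match
D → match
E → no match

A, D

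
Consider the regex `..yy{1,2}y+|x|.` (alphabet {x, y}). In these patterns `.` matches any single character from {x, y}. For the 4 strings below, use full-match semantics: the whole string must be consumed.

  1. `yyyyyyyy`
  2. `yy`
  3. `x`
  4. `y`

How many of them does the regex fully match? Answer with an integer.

1. `yyyyyyyy` → match
2. `yy` → no match
3. `x` → match
4. `y` → match
Total matched: 3

3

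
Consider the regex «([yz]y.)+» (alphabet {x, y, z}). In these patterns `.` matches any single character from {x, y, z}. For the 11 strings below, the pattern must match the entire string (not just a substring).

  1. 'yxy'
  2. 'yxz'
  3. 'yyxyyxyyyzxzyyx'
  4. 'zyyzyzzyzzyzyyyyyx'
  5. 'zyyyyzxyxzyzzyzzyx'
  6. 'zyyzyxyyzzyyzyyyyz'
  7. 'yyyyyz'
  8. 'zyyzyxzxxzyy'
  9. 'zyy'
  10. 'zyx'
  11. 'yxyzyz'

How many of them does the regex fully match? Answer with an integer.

5

1. 'yxy' → no match
2. 'yxz' → no match
3 → no match
4 → match
5 → no match
6 → match
7. 'yyyyyz' → match
8. 'zyyzyxzxxzyy' → no match
9. 'zyy' → match
10. 'zyx' → match
11. 'yxyzyz' → no match
Total matched: 5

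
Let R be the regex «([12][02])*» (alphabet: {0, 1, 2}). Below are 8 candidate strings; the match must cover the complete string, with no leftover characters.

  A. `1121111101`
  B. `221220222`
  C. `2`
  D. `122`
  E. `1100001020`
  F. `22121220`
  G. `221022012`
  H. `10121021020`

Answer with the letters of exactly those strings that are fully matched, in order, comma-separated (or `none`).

F

A → no match
B → no match
C → no match
D → no match
E → no match
F → match
G → no match
H → no match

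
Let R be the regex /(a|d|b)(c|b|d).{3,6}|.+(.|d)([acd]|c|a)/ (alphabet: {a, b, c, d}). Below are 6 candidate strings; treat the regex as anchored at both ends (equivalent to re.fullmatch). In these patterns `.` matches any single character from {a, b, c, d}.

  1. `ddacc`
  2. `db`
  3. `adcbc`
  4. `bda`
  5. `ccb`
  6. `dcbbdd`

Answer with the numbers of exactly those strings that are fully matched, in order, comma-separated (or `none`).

1. `ddacc` → match
2. `db` → no match
3. `adcbc` → match
4. `bda` → match
5. `ccb` → no match
6. `dcbbdd` → match

1, 3, 4, 6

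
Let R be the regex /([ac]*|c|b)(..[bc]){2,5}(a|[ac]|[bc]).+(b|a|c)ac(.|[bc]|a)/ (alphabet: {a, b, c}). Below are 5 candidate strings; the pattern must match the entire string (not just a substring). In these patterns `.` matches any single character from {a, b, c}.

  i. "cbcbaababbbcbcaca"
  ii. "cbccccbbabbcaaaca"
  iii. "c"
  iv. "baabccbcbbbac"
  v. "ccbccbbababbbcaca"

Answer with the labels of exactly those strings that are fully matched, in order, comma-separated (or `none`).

i → match
ii → match
iii → no match
iv → no match
v → match

i, ii, v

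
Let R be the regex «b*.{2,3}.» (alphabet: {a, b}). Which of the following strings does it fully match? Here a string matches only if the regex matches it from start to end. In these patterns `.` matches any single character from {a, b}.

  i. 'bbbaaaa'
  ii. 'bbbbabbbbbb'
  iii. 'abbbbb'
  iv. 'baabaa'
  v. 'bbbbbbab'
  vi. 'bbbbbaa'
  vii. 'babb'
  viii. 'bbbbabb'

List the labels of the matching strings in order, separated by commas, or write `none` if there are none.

i, v, vi, vii, viii

i → match
ii → no match
iii → no match
iv → no match
v → match
vi → match
vii → match
viii → match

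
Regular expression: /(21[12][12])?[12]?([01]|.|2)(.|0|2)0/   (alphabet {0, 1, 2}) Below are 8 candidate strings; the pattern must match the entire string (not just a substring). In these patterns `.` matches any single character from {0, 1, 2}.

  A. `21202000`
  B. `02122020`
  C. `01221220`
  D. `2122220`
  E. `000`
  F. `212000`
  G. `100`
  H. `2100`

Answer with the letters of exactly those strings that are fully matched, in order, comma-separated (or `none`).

D, E, G, H

A → no match
B → no match
C → no match
D → match
E → match
F → no match
G → match
H → match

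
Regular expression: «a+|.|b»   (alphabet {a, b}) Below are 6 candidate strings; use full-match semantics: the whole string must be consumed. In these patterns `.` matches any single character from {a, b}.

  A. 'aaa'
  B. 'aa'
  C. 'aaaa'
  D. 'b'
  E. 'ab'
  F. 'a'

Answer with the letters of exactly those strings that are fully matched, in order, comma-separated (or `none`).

A → match
B → match
C → match
D → match
E → no match
F → match

A, B, C, D, F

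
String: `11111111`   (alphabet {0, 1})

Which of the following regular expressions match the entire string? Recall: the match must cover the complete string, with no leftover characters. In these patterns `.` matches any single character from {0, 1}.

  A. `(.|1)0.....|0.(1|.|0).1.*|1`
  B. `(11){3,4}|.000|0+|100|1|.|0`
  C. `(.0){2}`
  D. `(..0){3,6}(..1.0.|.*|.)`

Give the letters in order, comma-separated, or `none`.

B

A → no match
B → match
C → no match — must end with `0`
D → no match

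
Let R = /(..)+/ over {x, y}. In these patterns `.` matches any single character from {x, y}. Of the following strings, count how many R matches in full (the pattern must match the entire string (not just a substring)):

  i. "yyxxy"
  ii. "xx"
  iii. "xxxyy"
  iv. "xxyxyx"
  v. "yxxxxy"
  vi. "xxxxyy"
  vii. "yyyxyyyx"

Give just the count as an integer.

5

i → no match
ii → match
iii → no match
iv → match
v → match
vi → match
vii → match
Total matched: 5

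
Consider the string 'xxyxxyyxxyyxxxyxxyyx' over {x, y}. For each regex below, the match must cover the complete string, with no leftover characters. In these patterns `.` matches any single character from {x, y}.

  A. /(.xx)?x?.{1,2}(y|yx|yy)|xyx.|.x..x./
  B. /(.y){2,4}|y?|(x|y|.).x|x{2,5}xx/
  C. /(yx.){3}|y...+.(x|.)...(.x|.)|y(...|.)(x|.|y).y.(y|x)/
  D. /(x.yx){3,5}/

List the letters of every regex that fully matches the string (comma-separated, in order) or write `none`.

D

A → no match
B → no match
C → no match
D → match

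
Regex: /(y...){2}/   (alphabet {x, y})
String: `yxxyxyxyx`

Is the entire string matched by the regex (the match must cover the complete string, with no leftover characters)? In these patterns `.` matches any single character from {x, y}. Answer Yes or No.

No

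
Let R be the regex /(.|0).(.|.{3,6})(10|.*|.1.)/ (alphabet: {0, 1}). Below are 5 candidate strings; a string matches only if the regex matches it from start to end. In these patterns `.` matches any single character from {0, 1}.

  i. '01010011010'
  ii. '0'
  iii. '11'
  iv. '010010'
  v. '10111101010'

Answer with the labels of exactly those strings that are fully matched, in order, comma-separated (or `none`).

i, iv, v

i → match
ii → no match
iii → no match
iv → match
v → match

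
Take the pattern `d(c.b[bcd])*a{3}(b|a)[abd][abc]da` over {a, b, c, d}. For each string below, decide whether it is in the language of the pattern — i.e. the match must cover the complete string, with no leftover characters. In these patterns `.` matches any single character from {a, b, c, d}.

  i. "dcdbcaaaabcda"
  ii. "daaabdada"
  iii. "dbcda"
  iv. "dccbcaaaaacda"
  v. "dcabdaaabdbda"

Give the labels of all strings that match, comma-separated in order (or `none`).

i → match
ii. "daaabdada" → match
iii. "dbcda" → no match
iv → match
v → match

i, ii, iv, v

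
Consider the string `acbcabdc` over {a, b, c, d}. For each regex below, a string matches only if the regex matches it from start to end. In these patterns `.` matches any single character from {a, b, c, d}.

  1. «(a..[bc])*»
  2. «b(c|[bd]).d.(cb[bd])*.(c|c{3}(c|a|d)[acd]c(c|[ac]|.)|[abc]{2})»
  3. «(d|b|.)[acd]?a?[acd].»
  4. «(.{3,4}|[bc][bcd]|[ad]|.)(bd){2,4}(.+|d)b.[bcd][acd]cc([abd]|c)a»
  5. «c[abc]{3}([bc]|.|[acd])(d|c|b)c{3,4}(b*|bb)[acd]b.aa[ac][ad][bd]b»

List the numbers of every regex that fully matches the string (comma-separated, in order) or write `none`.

1 → match
2 → no match — must start with `b`
3 → no match
4 → no match — must end with `a`
5 → no match — must start with `c`

1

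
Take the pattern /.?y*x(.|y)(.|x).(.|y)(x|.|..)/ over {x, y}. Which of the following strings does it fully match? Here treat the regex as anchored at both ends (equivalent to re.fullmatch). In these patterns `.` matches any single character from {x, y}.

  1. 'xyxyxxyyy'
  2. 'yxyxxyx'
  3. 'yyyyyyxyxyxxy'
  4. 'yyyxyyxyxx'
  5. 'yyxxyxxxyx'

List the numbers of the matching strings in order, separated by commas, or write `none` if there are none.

1 → match
2 → match
3 → match
4 → match
5 → no match

1, 2, 3, 4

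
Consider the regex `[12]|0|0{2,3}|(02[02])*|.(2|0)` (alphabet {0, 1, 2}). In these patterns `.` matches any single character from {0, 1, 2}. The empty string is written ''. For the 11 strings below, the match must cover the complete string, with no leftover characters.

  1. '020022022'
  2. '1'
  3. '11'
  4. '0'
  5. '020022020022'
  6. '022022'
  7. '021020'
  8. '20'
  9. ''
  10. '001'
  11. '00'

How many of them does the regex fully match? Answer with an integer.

1 → match
2 → match
3 → no match
4 → match
5 → match
6 → match
7 → no match
8 → match
9 → match
10 → no match
11 → match
Total matched: 8

8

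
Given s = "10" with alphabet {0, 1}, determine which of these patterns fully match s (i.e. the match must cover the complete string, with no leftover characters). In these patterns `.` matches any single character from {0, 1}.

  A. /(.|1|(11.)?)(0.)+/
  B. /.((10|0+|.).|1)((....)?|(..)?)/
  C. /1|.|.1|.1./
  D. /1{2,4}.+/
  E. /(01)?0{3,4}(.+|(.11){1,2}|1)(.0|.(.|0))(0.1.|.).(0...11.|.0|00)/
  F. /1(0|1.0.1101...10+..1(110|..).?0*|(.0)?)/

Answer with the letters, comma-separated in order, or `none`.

A → no match
B → no match
C → no match
D → no match
E → no match
F → match

F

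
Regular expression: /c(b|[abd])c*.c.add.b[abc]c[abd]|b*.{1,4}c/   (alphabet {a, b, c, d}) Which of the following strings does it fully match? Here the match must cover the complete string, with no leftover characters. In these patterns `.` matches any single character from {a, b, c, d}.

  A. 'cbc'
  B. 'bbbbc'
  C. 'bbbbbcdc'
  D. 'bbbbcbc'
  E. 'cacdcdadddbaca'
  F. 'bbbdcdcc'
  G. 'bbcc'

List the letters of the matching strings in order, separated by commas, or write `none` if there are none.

A. 'cbc' → match
B. 'bbbbc' → match
C. 'bbbbbcdc' → match
D. 'bbbbcbc' → match
E → match
F. 'bbbdcdcc' → match
G. 'bbcc' → match

A, B, C, D, E, F, G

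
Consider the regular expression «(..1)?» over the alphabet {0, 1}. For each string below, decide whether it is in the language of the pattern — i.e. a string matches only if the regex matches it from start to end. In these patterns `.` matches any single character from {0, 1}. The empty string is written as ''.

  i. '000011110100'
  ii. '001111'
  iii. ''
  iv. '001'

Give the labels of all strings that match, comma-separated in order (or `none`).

iii, iv

i → no match
ii → no match
iii → match
iv → match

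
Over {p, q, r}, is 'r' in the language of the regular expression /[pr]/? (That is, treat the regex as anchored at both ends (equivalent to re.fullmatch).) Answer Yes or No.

Yes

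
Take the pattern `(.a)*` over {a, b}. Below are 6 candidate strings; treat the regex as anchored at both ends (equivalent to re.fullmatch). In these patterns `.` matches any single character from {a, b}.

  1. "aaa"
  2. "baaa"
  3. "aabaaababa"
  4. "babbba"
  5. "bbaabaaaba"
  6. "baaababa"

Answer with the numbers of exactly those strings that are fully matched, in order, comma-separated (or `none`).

2, 3, 6

1 → no match
2 → match
3 → match
4 → no match
5 → no match
6 → match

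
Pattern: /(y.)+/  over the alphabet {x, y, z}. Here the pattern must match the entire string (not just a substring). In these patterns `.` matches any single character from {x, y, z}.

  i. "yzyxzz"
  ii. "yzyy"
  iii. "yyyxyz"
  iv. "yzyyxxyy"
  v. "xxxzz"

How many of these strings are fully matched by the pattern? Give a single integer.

2

i. "yzyxzz" → no match
ii. "yzyy" → match
iii. "yyyxyz" → match
iv. "yzyyxxyy" → no match
v. "xxxzz" → no match — must start with "y"
Total matched: 2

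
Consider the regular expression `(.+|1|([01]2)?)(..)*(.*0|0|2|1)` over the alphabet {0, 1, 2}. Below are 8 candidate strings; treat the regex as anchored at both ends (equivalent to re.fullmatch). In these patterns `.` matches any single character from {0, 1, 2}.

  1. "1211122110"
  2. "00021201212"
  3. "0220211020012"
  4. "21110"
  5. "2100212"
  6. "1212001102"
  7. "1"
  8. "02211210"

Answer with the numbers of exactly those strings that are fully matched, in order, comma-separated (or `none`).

1 → match
2 → match
3 → match
4 → match
5 → match
6 → match
7 → match
8 → match

1, 2, 3, 4, 5, 6, 7, 8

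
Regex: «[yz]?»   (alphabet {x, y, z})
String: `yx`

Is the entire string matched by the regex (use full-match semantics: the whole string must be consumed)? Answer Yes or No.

No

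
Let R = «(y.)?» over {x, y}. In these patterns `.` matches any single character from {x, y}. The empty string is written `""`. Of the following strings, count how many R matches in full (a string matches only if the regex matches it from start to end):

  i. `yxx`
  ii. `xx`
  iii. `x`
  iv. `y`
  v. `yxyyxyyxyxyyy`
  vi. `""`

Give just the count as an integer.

i → no match
ii → no match
iii → no match
iv → no match
v → no match
vi → match
Total matched: 1

1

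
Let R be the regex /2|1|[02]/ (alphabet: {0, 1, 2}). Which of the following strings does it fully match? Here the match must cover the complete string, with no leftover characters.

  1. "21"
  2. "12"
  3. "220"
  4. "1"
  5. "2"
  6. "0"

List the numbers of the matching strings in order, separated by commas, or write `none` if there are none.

1 → no match
2 → no match
3 → no match
4 → match
5 → match
6 → match

4, 5, 6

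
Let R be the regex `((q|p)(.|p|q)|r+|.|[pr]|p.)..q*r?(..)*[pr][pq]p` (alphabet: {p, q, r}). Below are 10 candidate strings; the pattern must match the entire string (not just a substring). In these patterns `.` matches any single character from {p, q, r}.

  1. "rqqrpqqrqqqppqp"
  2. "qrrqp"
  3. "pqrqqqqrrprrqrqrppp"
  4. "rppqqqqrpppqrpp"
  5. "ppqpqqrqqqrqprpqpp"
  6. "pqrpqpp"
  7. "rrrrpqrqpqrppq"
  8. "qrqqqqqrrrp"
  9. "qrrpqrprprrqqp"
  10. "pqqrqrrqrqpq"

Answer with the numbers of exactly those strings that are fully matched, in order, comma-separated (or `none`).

1 → match
2. "qrrqp" → no match
3 → match
4 → match
5 → no match
6. "pqrpqpp" → no match
7 → no match — must end with "p"
8. "qrqqqqqrrrp" → no match
9 → no match
10. "pqqrqrrqrqpq" → no match — must end with "p"

1, 3, 4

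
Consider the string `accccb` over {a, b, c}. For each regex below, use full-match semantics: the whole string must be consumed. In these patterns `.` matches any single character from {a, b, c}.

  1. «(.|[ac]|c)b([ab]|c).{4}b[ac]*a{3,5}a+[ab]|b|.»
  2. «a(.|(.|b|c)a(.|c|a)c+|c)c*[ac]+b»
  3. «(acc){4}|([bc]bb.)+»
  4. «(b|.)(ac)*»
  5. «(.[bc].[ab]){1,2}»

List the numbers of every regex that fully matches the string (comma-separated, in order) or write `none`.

1 → no match
2 → match
3 → no match
4 → no match
5 → no match

2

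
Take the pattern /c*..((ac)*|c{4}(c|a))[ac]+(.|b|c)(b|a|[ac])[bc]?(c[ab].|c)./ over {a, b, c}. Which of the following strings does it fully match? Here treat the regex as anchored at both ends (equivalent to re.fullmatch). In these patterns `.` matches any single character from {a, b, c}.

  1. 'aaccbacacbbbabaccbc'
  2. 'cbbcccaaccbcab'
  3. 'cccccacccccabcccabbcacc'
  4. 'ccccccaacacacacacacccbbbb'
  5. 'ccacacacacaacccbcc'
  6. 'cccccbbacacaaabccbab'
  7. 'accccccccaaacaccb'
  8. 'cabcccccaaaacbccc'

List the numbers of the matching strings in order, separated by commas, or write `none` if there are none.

5, 6, 7, 8

1 → no match
2 → no match
3 → no match
4 → no match
5 → match
6 → match
7 → match
8 → match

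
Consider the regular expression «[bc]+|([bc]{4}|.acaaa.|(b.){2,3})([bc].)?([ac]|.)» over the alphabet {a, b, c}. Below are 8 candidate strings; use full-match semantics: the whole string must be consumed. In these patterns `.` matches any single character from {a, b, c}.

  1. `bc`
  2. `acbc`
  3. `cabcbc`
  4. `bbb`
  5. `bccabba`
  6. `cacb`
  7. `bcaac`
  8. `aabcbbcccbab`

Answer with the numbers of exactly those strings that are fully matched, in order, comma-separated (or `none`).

1, 4

1. `bc` → match
2. `acbc` → no match
3. `cabcbc` → no match
4. `bbb` → match
5. `bccabba` → no match
6. `cacb` → no match
7. `bcaac` → no match
8. `aabcbbcccbab` → no match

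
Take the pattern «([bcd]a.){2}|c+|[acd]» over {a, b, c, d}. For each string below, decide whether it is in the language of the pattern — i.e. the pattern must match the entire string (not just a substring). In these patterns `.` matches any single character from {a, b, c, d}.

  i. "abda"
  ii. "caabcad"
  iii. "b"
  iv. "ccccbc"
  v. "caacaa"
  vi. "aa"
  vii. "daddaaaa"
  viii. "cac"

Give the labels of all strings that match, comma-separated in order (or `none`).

v

i → no match
ii → no match
iii → no match
iv → no match
v → match
vi → no match
vii → no match
viii → no match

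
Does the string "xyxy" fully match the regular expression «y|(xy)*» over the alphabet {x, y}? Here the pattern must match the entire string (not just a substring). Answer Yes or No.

Yes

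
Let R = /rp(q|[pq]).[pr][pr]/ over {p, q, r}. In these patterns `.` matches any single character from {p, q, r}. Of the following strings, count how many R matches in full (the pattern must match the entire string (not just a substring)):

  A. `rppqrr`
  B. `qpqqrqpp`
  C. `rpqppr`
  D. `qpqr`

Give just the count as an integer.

2

A. `rppqrr` → match
B. `qpqqrqpp` → no match — must start with `rp`
C. `rpqppr` → match
D. `qpqr` → no match — must start with `rp`
Total matched: 2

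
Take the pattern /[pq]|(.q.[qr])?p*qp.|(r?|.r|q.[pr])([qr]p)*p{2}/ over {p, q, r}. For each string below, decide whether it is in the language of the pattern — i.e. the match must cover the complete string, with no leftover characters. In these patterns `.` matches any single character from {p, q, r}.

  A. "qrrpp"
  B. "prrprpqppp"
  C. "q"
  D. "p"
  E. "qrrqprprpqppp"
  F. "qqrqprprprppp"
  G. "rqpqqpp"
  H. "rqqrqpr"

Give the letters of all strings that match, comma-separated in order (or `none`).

A, B, C, D, E, F, G, H

A. "qrrpp" → match
B. "prrprpqppp" → match
C. "q" → match
D. "p" → match
E → match
F → match
G. "rqpqqpp" → match
H. "rqqrqpr" → match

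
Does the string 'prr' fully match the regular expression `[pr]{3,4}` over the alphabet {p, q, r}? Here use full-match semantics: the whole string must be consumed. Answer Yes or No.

Yes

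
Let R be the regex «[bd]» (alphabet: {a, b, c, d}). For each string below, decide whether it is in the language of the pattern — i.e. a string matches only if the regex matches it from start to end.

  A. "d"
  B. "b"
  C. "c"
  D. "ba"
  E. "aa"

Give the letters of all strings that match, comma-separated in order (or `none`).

A, B

A → match
B → match
C → no match
D → no match
E → no match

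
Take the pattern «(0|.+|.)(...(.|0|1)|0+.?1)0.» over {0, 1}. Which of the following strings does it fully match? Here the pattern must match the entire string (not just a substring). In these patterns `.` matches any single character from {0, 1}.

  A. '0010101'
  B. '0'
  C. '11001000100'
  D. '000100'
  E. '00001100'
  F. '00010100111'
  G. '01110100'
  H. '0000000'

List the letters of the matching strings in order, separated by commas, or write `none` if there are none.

A → match
B → no match
C → match
D → match
E → match
F → no match
G → match
H → match

A, C, D, E, G, H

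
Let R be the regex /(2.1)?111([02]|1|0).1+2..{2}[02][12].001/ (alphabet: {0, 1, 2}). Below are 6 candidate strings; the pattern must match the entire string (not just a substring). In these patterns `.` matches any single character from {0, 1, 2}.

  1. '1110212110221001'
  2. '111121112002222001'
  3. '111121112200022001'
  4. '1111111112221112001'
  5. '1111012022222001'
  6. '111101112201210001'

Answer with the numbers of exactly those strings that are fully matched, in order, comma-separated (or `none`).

1 → match
2 → match
3 → match
4 → no match
5 → match
6 → match

1, 2, 3, 5, 6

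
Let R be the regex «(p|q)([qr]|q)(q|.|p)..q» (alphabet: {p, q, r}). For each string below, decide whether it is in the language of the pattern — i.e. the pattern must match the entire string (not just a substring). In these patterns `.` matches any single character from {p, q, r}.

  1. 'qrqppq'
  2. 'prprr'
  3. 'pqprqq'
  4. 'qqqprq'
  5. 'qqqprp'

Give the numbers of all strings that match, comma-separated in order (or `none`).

1 → match
2 → no match — must end with 'q'
3 → match
4 → match
5 → no match — must end with 'q'

1, 3, 4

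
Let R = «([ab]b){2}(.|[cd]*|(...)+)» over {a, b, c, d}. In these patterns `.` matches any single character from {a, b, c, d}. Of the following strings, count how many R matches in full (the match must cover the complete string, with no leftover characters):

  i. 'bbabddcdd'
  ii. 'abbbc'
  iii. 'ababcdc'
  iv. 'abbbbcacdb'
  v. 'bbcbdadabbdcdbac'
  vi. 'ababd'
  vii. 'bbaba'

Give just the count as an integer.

i. 'bbabddcdd' → match
ii. 'abbbc' → match
iii. 'ababcdc' → match
iv. 'abbbbcacdb' → match
v → no match
vi. 'ababd' → match
vii. 'bbaba' → match
Total matched: 6

6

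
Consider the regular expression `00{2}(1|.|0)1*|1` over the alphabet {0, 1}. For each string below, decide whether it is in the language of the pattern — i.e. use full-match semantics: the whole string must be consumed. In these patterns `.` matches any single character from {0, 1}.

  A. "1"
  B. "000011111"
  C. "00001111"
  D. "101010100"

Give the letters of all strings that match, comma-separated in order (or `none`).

A, B, C

A. "1" → match
B. "000011111" → match
C. "00001111" → match
D. "101010100" → no match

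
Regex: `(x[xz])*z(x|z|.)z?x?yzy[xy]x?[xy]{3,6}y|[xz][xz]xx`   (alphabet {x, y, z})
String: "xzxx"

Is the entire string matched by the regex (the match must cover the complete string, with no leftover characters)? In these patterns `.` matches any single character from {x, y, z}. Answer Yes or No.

Yes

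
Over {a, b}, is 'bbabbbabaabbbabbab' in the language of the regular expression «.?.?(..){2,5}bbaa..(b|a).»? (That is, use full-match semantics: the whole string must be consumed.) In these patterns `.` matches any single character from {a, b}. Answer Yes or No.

No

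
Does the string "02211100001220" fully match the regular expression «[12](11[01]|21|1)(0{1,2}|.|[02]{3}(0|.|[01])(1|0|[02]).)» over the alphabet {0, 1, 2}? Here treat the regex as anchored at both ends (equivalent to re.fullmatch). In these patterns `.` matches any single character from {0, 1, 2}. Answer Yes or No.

No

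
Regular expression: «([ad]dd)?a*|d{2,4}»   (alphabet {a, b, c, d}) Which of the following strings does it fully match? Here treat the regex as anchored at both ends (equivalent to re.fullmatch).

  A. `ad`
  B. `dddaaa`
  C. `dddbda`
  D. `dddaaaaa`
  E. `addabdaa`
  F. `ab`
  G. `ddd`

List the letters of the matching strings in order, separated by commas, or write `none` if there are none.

B, D, G

A → no match
B → match
C → no match
D → match
E → no match
F → no match
G → match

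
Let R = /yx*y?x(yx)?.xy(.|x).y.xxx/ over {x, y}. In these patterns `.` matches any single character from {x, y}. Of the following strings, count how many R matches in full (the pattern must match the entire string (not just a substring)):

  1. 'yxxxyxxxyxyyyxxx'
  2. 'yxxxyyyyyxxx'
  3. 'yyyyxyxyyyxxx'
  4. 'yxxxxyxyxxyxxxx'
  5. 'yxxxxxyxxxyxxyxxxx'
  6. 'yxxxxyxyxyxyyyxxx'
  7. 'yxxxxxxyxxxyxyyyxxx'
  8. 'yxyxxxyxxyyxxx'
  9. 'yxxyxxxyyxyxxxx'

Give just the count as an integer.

1 → match
2. 'yxxxyyyyyxxx' → match
3 → no match
4 → match
5 → match
6 → match
7 → match
8 → match
9 → match
Total matched: 8

8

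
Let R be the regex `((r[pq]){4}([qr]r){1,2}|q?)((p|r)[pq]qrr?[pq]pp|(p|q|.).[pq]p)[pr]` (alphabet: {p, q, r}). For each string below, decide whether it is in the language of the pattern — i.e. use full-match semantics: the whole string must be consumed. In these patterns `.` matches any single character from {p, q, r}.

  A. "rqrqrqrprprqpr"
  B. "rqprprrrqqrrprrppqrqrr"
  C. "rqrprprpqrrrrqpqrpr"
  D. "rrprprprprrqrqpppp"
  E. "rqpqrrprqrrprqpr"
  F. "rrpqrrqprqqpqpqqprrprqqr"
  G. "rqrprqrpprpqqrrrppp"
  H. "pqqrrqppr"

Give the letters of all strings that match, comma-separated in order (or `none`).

H

A → no match
B → no match
C → no match
D → no match
E → no match
F → no match
G → no match
H → match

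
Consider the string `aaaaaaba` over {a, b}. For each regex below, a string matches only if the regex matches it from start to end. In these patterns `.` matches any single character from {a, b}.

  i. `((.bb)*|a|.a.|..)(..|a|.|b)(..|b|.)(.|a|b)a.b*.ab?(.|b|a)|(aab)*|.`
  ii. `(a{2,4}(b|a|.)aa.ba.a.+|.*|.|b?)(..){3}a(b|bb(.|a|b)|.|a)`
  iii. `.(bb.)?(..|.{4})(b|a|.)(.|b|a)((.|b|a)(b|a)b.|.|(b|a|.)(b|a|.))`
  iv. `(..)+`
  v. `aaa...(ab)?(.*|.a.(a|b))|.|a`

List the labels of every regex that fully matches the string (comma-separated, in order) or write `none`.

iii, iv, v

i → no match
ii → no match
iii → match
iv → match
v → match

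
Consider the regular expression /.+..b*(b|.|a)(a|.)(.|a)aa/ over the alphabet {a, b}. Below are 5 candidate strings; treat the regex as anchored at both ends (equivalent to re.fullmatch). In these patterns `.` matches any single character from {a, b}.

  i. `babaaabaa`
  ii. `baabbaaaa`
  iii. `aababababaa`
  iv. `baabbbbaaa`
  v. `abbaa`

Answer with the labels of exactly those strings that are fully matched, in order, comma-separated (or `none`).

i → match
ii → match
iii → match
iv → match
v → no match

i, ii, iii, iv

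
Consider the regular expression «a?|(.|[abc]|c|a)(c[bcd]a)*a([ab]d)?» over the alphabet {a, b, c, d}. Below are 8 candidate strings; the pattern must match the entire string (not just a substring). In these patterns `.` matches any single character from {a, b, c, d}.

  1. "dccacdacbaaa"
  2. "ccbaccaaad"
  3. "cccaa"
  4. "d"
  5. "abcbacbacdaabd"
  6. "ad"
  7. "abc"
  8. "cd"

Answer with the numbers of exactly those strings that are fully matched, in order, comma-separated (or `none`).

1 → no match
2 → match
3 → match
4 → no match
5 → no match
6 → no match
7 → no match
8 → no match

2, 3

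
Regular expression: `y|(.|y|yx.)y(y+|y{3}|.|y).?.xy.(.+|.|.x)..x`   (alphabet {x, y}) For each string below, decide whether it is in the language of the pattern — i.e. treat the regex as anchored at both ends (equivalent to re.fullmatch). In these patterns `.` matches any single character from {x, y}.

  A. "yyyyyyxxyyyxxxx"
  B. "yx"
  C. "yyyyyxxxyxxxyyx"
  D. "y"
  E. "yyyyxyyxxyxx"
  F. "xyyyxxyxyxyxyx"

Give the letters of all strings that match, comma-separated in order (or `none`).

A → match
B → no match
C → match
D → match
E → match
F → match

A, C, D, E, F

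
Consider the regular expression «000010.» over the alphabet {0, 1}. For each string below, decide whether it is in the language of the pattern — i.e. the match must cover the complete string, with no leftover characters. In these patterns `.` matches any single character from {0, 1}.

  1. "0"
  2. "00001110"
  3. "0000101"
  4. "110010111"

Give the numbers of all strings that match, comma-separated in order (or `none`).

3

1 → no match — must start with "000010"
2 → no match — must start with "000010"
3 → match
4 → no match — must start with "000010"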